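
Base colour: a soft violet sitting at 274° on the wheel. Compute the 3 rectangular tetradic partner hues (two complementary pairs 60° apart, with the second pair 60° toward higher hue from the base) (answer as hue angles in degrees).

A rectangular tetradic uses two complementary pairs 60° apart: offsets 0°, 60°, 180°, 240°.
274 + 60 = 334°
274 + 180 = 454 → 454 − 360 = 94°
274 + 240 = 514 → 514 − 360 = 154°

334°, 94°, and 154°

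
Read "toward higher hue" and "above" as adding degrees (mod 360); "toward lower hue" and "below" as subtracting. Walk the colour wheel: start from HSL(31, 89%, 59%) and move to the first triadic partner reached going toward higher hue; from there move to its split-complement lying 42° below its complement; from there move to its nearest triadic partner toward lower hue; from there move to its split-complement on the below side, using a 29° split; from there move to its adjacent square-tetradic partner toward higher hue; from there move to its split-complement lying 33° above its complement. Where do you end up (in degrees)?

+120° (triadic ↑): 31 + 120 = 151°
+138° (split-comp 42° ↓): 151 + 138 = 289°
−120° (triadic ↓): 289 − 120 = 169°
+151° (split-comp 29° ↓): 169 + 151 = 320°
+90° (square ↑): 320 + 90 = 410 → 410 − 360 = 50°
+213° (split-comp 33° ↑): 50 + 213 = 263°

263°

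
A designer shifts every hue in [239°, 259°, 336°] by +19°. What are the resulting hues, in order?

239 + 19 = 258°
259 + 19 = 278°
336 + 19 = 355°

258°, 278°, 355°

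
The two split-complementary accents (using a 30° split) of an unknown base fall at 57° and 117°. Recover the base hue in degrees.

The accents sit 30° either side of the complement, so the complement is their short-arc midpoint on the wheel.
Short-arc midpoint of 57° and 117°: 87°.
Base is 180° from the complement: 87 − 180 = -93 → -93 + 360 = 267°

267°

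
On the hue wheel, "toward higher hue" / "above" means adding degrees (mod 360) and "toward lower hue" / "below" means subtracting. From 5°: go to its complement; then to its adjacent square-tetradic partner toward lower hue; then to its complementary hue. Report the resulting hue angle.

+180° (complement): 5 + 180 = 185°
−90° (square ↓): 185 − 90 = 95°
+180° (complement): 95 + 180 = 275°

275°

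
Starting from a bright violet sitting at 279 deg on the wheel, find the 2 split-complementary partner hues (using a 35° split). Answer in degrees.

Split-complementary hues sit 35° either side of the complement.
Complement of 279 deg: 279 + 180 = 459 → 459 − 360 = 99°
99 − 35 = 64°
99 + 35 = 134°

64° and 134°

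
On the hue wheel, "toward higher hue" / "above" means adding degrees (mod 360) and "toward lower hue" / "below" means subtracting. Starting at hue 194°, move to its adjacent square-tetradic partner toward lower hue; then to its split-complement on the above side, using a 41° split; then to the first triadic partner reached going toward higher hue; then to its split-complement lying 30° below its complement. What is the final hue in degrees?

235°

square ↓ −90°: 194 − 90 = 104°
split-comp 41° ↑ +221°: 104 + 221 = 325°
triadic ↑ +120°: 325 + 120 = 445 → 445 − 360 = 85°
split-comp 30° ↓ +150°: 85 + 150 = 235°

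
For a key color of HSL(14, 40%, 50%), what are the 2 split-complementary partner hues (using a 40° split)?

Split-complementary hues sit 40° either side of the complement.
Complement of 14 degrees: 14 + 180 = 194°
194 − 40 = 154°
194 + 40 = 234°

154° and 234°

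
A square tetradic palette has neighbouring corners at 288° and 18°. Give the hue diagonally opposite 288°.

A square tetradic scheme places four hues 90° apart; opposite corners are 180° apart.
288 + 180 = 468 → 468 − 360 = 108°

108°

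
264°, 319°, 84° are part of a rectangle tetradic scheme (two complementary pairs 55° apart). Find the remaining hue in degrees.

139°

A rectangular tetradic uses two complementary pairs 55° apart: offsets 0°, 55°, 180°, 235°.
Among {84°, 264°, 319°}, 84° and 264° are a 180° pair.
The remaining hue 319° needs its own complement: 319 + 180 = 499 → 499 − 360 = 139°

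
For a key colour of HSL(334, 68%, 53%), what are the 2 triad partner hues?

94° and 214°

A triad places three hues 120° apart.
334 + 120 = 454 → 454 − 360 = 94°
334 + 240 = 574 → 574 − 360 = 214°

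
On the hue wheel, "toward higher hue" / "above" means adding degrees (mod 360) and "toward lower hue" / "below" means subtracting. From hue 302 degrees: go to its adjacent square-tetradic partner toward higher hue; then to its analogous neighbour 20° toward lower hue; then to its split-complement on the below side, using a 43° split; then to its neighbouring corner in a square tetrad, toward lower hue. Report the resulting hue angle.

square ↑ +90°: 302 + 90 = 392 → 392 − 360 = 32°
analog 20° ↓ −20°: 32 − 20 = 12°
split-comp 43° ↓ +137°: 12 + 137 = 149°
square ↓ −90°: 149 − 90 = 59°

59°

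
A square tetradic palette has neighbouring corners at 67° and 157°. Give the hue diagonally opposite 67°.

A square tetradic scheme places four hues 90° apart; opposite corners are 180° apart.
67 + 180 = 247°

247°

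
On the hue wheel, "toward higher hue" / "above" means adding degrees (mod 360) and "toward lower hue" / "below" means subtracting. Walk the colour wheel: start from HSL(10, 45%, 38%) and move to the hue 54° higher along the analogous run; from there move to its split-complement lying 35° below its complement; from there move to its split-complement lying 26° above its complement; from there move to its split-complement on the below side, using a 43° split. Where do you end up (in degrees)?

192°

analog 54° ↑ +54°: 10 + 54 = 64°
split-comp 35° ↓ +145°: 64 + 145 = 209°
split-comp 26° ↑ +206°: 209 + 206 = 415 → 415 − 360 = 55°
split-comp 43° ↓ +137°: 55 + 137 = 192°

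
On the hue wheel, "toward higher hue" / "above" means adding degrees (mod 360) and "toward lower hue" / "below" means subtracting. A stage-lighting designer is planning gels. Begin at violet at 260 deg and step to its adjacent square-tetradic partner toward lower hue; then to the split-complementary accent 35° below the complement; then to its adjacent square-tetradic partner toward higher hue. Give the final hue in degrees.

45°

260 − 90 = 170°   (square ↓)
170 + 145 = 315°   (split-comp 35° ↓)
315 + 90 = 405 → 405 − 360 = 45°   (square ↑)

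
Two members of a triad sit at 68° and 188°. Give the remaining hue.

308°

A triad spaces three hues 120° apart.
The full set is {68°, 188°, 308°}.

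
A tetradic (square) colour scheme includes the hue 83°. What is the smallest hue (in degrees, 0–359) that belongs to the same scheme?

A square tetradic scheme places four hues every 90°.
The full set through 83° is {83°, 173°, 263°, 353°}.

83°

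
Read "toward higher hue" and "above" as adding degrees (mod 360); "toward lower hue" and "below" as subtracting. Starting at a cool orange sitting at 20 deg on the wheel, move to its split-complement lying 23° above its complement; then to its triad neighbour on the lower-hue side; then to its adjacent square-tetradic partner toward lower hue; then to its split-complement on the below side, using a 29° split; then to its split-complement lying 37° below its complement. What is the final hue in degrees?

split-comp 23° ↑ +203°: 20 + 203 = 223°
triadic ↓ −120°: 223 − 120 = 103°
square ↓ −90°: 103 − 90 = 13°
split-comp 29° ↓ +151°: 13 + 151 = 164°
split-comp 37° ↓ +143°: 164 + 143 = 307°

307°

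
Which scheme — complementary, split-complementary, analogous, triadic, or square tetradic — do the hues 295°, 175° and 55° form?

Sort the hues: 55°, 175°, 295°.
Successive gaps around the wheel: 120°, 120°, 120°.
Three hues equally spaced 120° apart form a triad.

triadic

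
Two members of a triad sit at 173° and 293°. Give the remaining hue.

53°

A triad spaces three hues 120° apart.
The full set is {53°, 173°, 293°}.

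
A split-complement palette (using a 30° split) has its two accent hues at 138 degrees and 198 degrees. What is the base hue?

The accents sit 30° either side of the complement, so the complement is their short-arc midpoint on the wheel.
Short-arc midpoint of 138° and 198°: 168°.
Base is 180° from the complement: 168 − 180 = -12 → -12 + 360 = 348°

348°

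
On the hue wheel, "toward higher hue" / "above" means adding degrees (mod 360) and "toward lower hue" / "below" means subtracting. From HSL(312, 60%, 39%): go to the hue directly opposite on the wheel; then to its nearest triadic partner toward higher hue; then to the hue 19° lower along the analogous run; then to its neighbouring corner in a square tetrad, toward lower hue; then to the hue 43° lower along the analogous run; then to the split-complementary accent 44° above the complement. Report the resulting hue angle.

+180° (complement): 312 + 180 = 492 → 492 − 360 = 132°
+120° (triadic ↑): 132 + 120 = 252°
−19° (analog 19° ↓): 252 − 19 = 233°
−90° (square ↓): 233 − 90 = 143°
−43° (analog 43° ↓): 143 − 43 = 100°
+224° (split-comp 44° ↑): 100 + 224 = 324°

324°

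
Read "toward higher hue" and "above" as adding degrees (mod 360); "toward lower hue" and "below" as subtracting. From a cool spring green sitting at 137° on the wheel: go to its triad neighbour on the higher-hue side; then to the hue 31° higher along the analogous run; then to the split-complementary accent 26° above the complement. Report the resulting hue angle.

134°

137 + 120 = 257°   (triadic ↑)
257 + 31 = 288°   (analog 31° ↑)
288 + 206 = 494 → 494 − 360 = 134°   (split-comp 26° ↑)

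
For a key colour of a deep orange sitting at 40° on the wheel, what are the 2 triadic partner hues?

A triad places three hues 120° apart.
40 + 120 = 160°
40 + 240 = 280°

160° and 280°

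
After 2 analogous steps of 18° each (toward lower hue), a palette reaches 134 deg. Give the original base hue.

2 steps of 18° (toward lower hue) give a net shift of −36°.
Start = end − shift: 134 + 36 = 170°

170°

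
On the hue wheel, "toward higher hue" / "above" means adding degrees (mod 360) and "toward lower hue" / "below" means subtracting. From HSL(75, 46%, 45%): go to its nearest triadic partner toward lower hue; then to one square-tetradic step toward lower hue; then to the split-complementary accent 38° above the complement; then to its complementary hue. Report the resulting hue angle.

triadic ↓ −120°: 75 − 120 = -45 → -45 + 360 = 315°
square ↓ −90°: 315 − 90 = 225°
split-comp 38° ↑ +218°: 225 + 218 = 443 → 443 − 360 = 83°
complement +180°: 83 + 180 = 263°

263°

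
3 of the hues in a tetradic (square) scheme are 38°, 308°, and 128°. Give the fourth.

A square tetradic scheme places four hues every 90°.
The full set through 38° is {38°, 128°, 218°, 308°}.
Given {38°, 128°, 308°}, the missing hue is 218°.

218°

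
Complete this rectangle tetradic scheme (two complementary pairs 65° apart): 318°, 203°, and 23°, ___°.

A rectangular tetradic uses two complementary pairs 65° apart: offsets 0°, 65°, 180°, 245°.
Among {23°, 203°, 318°}, 203° and 23° are a 180° pair.
The remaining hue 318° needs its own complement: 318 + 180 = 498 → 498 − 360 = 138°

138°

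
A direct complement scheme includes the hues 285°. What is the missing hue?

105°

The complement sits 180° across the wheel.
The full set through 285° is {105°, 285°}.
Given {285°}, the missing hue is 105°.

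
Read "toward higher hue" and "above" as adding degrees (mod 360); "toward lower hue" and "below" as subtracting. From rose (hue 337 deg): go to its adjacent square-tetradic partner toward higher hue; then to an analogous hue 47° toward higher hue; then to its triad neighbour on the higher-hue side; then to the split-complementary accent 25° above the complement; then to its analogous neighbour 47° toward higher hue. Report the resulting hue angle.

126°

+90° (square ↑): 337 + 90 = 427 → 427 − 360 = 67°
+47° (analog 47° ↑): 67 + 47 = 114°
+120° (triadic ↑): 114 + 120 = 234°
+205° (split-comp 25° ↑): 234 + 205 = 439 → 439 − 360 = 79°
+47° (analog 47° ↑): 79 + 47 = 126°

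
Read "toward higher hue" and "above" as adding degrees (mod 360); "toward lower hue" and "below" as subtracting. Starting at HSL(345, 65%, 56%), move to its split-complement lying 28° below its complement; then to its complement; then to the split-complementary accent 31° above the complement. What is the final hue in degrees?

168°

345 + 152 = 497 → 497 − 360 = 137°   (split-comp 28° ↓)
137 + 180 = 317°   (complement)
317 + 211 = 528 → 528 − 360 = 168°   (split-comp 31° ↑)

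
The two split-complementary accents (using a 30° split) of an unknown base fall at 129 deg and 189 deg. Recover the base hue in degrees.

The accents sit 30° either side of the complement, so the complement is their short-arc midpoint on the wheel.
Short-arc midpoint of 129° and 189°: 159°.
Base is 180° from the complement: 159 − 180 = -21 → -21 + 360 = 339°

339°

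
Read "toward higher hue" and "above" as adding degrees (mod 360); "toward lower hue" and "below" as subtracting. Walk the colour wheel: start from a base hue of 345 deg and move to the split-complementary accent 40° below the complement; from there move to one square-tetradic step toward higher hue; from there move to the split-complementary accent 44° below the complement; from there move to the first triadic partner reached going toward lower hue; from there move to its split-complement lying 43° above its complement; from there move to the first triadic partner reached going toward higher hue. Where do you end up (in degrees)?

214°

345 + 140 = 485 → 485 − 360 = 125°   (split-comp 40° ↓)
125 + 90 = 215°   (square ↑)
215 + 136 = 351°   (split-comp 44° ↓)
351 − 120 = 231°   (triadic ↓)
231 + 223 = 454 → 454 − 360 = 94°   (split-comp 43° ↑)
94 + 120 = 214°   (triadic ↑)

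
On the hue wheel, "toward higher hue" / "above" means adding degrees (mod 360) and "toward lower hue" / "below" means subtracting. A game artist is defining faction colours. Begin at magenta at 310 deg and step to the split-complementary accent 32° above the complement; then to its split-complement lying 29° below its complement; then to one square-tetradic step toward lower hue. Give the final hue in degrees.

+212° (split-comp 32° ↑): 310 + 212 = 522 → 522 − 360 = 162°
+151° (split-comp 29° ↓): 162 + 151 = 313°
−90° (square ↓): 313 − 90 = 223°

223°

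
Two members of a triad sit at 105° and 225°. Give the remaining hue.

345°

A triad spaces three hues 120° apart.
The full set is {105°, 225°, 345°}.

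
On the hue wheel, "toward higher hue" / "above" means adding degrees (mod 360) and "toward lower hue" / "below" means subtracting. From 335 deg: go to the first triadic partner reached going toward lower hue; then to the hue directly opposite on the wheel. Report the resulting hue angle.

35°

335 − 120 = 215°   (triadic ↓)
215 + 180 = 395 → 395 − 360 = 35°   (complement)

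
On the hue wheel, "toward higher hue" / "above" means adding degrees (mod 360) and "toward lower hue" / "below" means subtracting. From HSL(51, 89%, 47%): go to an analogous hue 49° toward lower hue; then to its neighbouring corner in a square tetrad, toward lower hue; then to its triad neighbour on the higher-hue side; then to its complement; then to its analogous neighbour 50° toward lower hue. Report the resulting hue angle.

162°

51 − 49 = 2°   (analog 49° ↓)
2 − 90 = -88 → -88 + 360 = 272°   (square ↓)
272 + 120 = 392 → 392 − 360 = 32°   (triadic ↑)
32 + 180 = 212°   (complement)
212 − 50 = 162°   (analog 50° ↓)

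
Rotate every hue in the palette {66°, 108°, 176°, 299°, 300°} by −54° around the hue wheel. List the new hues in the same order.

12°, 54°, 122°, 245°, 246°

66 − 54 = 12°
108 − 54 = 54°
176 − 54 = 122°
299 − 54 = 245°
300 − 54 = 246°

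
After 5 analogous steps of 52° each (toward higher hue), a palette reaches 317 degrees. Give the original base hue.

57°

5 steps of 52° (toward higher hue) give a net shift of +260°.
Start = end − shift: 317 − 260 = 57°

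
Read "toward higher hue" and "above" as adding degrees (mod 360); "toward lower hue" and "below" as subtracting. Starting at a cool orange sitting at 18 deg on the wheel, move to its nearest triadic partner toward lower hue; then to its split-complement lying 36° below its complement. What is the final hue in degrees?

42°

triadic ↓ −120°: 18 − 120 = -102 → -102 + 360 = 258°
split-comp 36° ↓ +144°: 258 + 144 = 402 → 402 − 360 = 42°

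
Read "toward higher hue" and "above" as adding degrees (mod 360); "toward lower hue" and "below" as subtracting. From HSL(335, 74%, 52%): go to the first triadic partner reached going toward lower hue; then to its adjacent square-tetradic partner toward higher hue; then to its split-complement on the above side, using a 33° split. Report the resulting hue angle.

−120° (triadic ↓): 335 − 120 = 215°
+90° (square ↑): 215 + 90 = 305°
+213° (split-comp 33° ↑): 305 + 213 = 518 → 518 − 360 = 158°

158°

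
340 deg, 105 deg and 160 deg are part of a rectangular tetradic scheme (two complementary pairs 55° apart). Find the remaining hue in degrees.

285°

A rectangular tetradic uses two complementary pairs 55° apart: offsets 0°, 55°, 180°, 235°.
Among {105°, 160°, 340°}, 340° and 160° are a 180° pair.
The remaining hue 105° needs its own complement: 105 + 180 = 285°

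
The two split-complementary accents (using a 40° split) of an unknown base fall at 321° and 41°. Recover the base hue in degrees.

The accents sit 40° either side of the complement, so the complement is their short-arc midpoint on the wheel.
Short-arc midpoint of 321° and 41°: 1°.
Base is 180° from the complement: 1 − 180 = -179 → -179 + 360 = 181°

181°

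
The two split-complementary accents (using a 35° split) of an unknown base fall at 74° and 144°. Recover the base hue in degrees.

The accents sit 35° either side of the complement, so the complement is their short-arc midpoint on the wheel.
Short-arc midpoint of 74° and 144°: 109°.
Base is 180° from the complement: 109 − 180 = -71 → -71 + 360 = 289°

289°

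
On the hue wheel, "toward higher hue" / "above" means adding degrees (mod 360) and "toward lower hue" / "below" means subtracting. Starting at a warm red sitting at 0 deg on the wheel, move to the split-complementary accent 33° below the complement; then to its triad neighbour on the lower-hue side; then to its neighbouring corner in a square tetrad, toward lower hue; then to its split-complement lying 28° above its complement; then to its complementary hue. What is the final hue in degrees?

+147° (split-comp 33° ↓): 0 + 147 = 147°
−120° (triadic ↓): 147 − 120 = 27°
−90° (square ↓): 27 − 90 = -63 → -63 + 360 = 297°
+208° (split-comp 28° ↑): 297 + 208 = 505 → 505 − 360 = 145°
+180° (complement): 145 + 180 = 325°

325°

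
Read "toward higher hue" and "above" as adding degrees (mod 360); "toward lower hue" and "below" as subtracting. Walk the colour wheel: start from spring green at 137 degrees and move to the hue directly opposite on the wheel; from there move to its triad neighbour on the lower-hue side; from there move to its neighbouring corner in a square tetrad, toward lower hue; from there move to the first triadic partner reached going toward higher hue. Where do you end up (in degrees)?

complement +180°: 137 + 180 = 317°
triadic ↓ −120°: 317 − 120 = 197°
square ↓ −90°: 197 − 90 = 107°
triadic ↑ +120°: 107 + 120 = 227°

227°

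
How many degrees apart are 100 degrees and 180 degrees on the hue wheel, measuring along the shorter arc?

80°

|100 − 180| = 80.
80 ≤ 180, so the shorter arc is 80°.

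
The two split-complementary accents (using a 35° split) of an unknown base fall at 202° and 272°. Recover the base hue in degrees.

57°

The accents sit 35° either side of the complement, so the complement is their short-arc midpoint on the wheel.
Short-arc midpoint of 202° and 272°: 237°.
Base is 180° from the complement: 237 − 180 = 57°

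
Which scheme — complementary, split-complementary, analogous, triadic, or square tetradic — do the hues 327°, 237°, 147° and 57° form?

square tetradic

Sort the hues: 57°, 147°, 237°, 327°.
Successive gaps around the wheel: 90°, 90°, 90°, 90°.
Four hues every 90° form a square tetradic scheme.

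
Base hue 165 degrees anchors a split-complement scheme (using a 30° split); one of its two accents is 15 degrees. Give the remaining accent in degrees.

315°

Split-complementary hues sit 30° either side of the complement.
Complement of the base 165°: 165 + 180 = 345°
The given accent 15° is 30° one side of 345°; the other accent sits 30° the other side: 345 − 30 = 315°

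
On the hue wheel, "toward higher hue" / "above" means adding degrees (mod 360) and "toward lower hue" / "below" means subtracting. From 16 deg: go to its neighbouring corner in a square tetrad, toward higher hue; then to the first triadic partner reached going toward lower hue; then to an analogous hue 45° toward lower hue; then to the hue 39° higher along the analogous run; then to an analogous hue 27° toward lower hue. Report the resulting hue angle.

313°

16 + 90 = 106°   (square ↑)
106 − 120 = -14 → -14 + 360 = 346°   (triadic ↓)
346 − 45 = 301°   (analog 45° ↓)
301 + 39 = 340°   (analog 39° ↑)
340 − 27 = 313°   (analog 27° ↓)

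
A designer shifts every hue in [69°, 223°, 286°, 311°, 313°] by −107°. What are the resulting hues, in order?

69 − 107 = -38 → -38 + 360 = 322°
223 − 107 = 116°
286 − 107 = 179°
311 − 107 = 204°
313 − 107 = 206°

322°, 116°, 179°, 204°, 206°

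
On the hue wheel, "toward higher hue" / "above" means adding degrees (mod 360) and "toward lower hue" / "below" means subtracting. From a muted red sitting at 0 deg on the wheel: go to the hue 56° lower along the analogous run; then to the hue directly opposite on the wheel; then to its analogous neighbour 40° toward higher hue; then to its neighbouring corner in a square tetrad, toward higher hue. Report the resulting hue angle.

analog 56° ↓ −56°: 0 − 56 = -56 → -56 + 360 = 304°
complement +180°: 304 + 180 = 484 → 484 − 360 = 124°
analog 40° ↑ +40°: 124 + 40 = 164°
square ↑ +90°: 164 + 90 = 254°

254°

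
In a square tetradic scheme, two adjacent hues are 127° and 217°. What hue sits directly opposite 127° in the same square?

307°

A square tetradic scheme places four hues 90° apart; opposite corners are 180° apart.
127 + 180 = 307°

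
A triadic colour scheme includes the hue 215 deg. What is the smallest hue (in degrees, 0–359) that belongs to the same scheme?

95°

A triad places three hues 120° apart.
The full set through 215° is {95°, 215°, 335°}.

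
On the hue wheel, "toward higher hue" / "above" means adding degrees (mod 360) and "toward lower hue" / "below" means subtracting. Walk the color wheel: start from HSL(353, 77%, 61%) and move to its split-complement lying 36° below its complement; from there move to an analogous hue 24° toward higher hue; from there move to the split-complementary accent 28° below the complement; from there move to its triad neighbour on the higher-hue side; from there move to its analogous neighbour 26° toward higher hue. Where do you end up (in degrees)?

99°

+144° (split-comp 36° ↓): 353 + 144 = 497 → 497 − 360 = 137°
+24° (analog 24° ↑): 137 + 24 = 161°
+152° (split-comp 28° ↓): 161 + 152 = 313°
+120° (triadic ↑): 313 + 120 = 433 → 433 − 360 = 73°
+26° (analog 26° ↑): 73 + 26 = 99°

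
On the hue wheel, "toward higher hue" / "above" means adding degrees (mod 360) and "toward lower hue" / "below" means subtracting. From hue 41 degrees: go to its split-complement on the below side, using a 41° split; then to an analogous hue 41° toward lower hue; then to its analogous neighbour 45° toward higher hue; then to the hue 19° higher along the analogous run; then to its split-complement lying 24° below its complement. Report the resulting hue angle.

41 + 139 = 180°   (split-comp 41° ↓)
180 − 41 = 139°   (analog 41° ↓)
139 + 45 = 184°   (analog 45° ↑)
184 + 19 = 203°   (analog 19° ↑)
203 + 156 = 359°   (split-comp 24° ↓)

359°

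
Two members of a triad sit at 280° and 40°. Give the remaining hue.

160°

A triad spaces three hues 120° apart.
The full set is {40°, 160°, 280°}.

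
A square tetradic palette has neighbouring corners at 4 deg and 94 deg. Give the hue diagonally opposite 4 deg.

184°

A square tetradic scheme places four hues 90° apart; opposite corners are 180° apart.
4 + 180 = 184°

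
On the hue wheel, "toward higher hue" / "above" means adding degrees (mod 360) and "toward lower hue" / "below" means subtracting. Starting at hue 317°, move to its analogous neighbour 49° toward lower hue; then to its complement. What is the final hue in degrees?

88°

−49° (analog 49° ↓): 317 − 49 = 268°
+180° (complement): 268 + 180 = 448 → 448 − 360 = 88°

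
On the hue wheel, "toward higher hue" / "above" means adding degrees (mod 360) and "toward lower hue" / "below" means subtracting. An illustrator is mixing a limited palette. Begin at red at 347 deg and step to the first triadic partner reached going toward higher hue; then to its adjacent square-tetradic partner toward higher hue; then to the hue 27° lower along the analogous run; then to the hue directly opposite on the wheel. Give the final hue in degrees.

350°

+120° (triadic ↑): 347 + 120 = 467 → 467 − 360 = 107°
+90° (square ↑): 107 + 90 = 197°
−27° (analog 27° ↓): 197 − 27 = 170°
+180° (complement): 170 + 180 = 350°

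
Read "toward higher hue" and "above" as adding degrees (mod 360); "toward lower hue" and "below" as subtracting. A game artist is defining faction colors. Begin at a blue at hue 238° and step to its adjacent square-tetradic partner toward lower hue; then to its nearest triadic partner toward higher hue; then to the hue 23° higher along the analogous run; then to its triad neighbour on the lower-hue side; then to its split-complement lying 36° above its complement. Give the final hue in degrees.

27°

square ↓ −90°: 238 − 90 = 148°
triadic ↑ +120°: 148 + 120 = 268°
analog 23° ↑ +23°: 268 + 23 = 291°
triadic ↓ −120°: 291 − 120 = 171°
split-comp 36° ↑ +216°: 171 + 216 = 387 → 387 − 360 = 27°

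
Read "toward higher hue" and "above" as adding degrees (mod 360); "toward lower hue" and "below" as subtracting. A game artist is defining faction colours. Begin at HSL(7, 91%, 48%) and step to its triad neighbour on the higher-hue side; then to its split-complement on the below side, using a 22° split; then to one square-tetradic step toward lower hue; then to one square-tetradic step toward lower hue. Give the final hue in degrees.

105°

triadic ↑ +120°: 7 + 120 = 127°
split-comp 22° ↓ +158°: 127 + 158 = 285°
square ↓ −90°: 285 − 90 = 195°
square ↓ −90°: 195 − 90 = 105°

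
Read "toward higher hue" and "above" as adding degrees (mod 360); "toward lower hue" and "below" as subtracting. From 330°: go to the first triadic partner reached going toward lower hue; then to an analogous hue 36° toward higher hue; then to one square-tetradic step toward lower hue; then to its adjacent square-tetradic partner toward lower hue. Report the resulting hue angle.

66°

triadic ↓ −120°: 330 − 120 = 210°
analog 36° ↑ +36°: 210 + 36 = 246°
square ↓ −90°: 246 − 90 = 156°
square ↓ −90°: 156 − 90 = 66°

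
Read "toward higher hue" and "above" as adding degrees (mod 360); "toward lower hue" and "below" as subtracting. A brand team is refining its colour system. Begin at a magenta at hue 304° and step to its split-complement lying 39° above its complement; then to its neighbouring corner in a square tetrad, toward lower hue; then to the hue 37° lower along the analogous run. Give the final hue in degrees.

36°

304 + 219 = 523 → 523 − 360 = 163°   (split-comp 39° ↑)
163 − 90 = 73°   (square ↓)
73 − 37 = 36°   (analog 37° ↓)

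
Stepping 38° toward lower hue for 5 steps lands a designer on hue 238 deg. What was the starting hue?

68°

5 steps of 38° (toward lower hue) give a net shift of −190°.
Start = end − shift: 238 + 190 = 428 → 428 − 360 = 68°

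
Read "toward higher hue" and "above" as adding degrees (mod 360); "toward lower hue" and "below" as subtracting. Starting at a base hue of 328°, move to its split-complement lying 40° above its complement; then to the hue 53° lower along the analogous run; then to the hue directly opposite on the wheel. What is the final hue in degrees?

split-comp 40° ↑ +220°: 328 + 220 = 548 → 548 − 360 = 188°
analog 53° ↓ −53°: 188 − 53 = 135°
complement +180°: 135 + 180 = 315°

315°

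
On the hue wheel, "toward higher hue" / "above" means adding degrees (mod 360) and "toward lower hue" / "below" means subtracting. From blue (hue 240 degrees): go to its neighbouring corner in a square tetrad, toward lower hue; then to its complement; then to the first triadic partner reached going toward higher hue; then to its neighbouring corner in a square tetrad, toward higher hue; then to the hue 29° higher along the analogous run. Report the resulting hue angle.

240 − 90 = 150°   (square ↓)
150 + 180 = 330°   (complement)
330 + 120 = 450 → 450 − 360 = 90°   (triadic ↑)
90 + 90 = 180°   (square ↑)
180 + 29 = 209°   (analog 29° ↑)

209°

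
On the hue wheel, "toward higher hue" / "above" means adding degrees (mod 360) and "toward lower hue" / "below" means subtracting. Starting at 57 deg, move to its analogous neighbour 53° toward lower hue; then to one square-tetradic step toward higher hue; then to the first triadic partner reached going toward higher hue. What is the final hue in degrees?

214°

analog 53° ↓ −53°: 57 − 53 = 4°
square ↑ +90°: 4 + 90 = 94°
triadic ↑ +120°: 94 + 120 = 214°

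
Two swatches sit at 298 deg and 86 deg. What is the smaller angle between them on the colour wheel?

148°

|298 − 86| = 212.
The shorter arc is 360 − 212 = 148°.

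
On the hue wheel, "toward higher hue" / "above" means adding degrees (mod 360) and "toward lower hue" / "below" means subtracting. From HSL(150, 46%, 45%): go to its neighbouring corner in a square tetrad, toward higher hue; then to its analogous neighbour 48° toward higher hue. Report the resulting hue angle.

288°

150 + 90 = 240°   (square ↑)
240 + 48 = 288°   (analog 48° ↑)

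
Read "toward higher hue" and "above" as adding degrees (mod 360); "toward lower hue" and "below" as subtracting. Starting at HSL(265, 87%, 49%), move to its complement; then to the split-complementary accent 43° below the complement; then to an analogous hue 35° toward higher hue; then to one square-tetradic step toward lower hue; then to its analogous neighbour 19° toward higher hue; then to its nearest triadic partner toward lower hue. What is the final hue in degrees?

66°

+180° (complement): 265 + 180 = 445 → 445 − 360 = 85°
+137° (split-comp 43° ↓): 85 + 137 = 222°
+35° (analog 35° ↑): 222 + 35 = 257°
−90° (square ↓): 257 − 90 = 167°
+19° (analog 19° ↑): 167 + 19 = 186°
−120° (triadic ↓): 186 − 120 = 66°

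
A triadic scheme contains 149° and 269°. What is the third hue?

29°

A triad spaces three hues 120° apart.
The full set is {29°, 149°, 269°}.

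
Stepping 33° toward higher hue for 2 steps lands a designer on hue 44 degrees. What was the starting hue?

338°

2 steps of 33° (toward higher hue) give a net shift of +66°.
Start = end − shift: 44 − 66 = -22 → -22 + 360 = 338°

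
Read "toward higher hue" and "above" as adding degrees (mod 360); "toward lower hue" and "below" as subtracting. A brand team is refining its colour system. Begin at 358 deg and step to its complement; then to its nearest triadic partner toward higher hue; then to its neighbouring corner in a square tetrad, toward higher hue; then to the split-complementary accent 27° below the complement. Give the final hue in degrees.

181°

358 + 180 = 538 → 538 − 360 = 178°   (complement)
178 + 120 = 298°   (triadic ↑)
298 + 90 = 388 → 388 − 360 = 28°   (square ↑)
28 + 153 = 181°   (split-comp 27° ↓)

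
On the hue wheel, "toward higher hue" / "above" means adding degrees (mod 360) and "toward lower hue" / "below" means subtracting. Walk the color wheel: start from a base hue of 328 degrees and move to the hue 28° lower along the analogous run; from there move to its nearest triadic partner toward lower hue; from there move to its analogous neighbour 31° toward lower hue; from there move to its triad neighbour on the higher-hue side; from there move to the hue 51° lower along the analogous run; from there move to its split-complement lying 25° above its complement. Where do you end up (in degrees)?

63°

−28° (analog 28° ↓): 328 − 28 = 300°
−120° (triadic ↓): 300 − 120 = 180°
−31° (analog 31° ↓): 180 − 31 = 149°
+120° (triadic ↑): 149 + 120 = 269°
−51° (analog 51° ↓): 269 − 51 = 218°
+205° (split-comp 25° ↑): 218 + 205 = 423 → 423 − 360 = 63°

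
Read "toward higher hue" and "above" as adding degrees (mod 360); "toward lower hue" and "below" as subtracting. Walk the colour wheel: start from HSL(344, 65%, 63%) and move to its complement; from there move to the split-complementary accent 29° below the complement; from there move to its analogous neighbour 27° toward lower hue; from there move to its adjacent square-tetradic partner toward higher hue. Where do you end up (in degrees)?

18°

complement +180°: 344 + 180 = 524 → 524 − 360 = 164°
split-comp 29° ↓ +151°: 164 + 151 = 315°
analog 27° ↓ −27°: 315 − 27 = 288°
square ↑ +90°: 288 + 90 = 378 → 378 − 360 = 18°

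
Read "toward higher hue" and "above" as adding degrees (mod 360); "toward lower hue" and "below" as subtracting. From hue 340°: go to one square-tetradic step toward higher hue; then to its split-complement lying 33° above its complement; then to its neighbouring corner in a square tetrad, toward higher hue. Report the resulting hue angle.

13°

square ↑ +90°: 340 + 90 = 430 → 430 − 360 = 70°
split-comp 33° ↑ +213°: 70 + 213 = 283°
square ↑ +90°: 283 + 90 = 373 → 373 − 360 = 13°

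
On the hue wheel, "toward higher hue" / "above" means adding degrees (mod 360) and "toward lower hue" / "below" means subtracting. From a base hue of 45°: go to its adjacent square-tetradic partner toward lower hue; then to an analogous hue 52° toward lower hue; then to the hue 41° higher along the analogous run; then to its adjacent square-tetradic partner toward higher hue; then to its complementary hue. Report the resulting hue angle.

214°

square ↓ −90°: 45 − 90 = -45 → -45 + 360 = 315°
analog 52° ↓ −52°: 315 − 52 = 263°
analog 41° ↑ +41°: 263 + 41 = 304°
square ↑ +90°: 304 + 90 = 394 → 394 − 360 = 34°
complement +180°: 34 + 180 = 214°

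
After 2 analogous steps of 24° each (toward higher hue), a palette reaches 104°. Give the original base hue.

2 steps of 24° (toward higher hue) give a net shift of +48°.
Start = end − shift: 104 − 48 = 56°

56°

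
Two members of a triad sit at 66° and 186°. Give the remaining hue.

A triad spaces three hues 120° apart.
The full set is {66°, 186°, 306°}.

306°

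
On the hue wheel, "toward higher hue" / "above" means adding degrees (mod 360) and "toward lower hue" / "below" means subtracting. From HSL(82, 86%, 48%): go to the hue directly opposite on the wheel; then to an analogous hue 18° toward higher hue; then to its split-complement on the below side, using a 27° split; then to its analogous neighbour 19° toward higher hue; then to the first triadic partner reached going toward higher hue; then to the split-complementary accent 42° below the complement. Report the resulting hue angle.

82 + 180 = 262°   (complement)
262 + 18 = 280°   (analog 18° ↑)
280 + 153 = 433 → 433 − 360 = 73°   (split-comp 27° ↓)
73 + 19 = 92°   (analog 19° ↑)
92 + 120 = 212°   (triadic ↑)
212 + 138 = 350°   (split-comp 42° ↓)

350°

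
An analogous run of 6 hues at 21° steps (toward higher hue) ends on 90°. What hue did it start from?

345°

5 steps of 21° (toward higher hue) give a net shift of +105°.
Start = end − shift: 90 − 105 = -15 → -15 + 360 = 345°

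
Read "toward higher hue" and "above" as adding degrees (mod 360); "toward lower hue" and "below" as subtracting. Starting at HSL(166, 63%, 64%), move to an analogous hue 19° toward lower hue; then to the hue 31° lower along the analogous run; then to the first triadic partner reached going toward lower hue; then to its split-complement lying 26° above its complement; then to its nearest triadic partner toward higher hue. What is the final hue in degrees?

166 − 19 = 147°   (analog 19° ↓)
147 − 31 = 116°   (analog 31° ↓)
116 − 120 = -4 → -4 + 360 = 356°   (triadic ↓)
356 + 206 = 562 → 562 − 360 = 202°   (split-comp 26° ↑)
202 + 120 = 322°   (triadic ↑)

322°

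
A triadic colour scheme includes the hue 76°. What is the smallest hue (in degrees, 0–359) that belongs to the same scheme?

76°

A triad places three hues 120° apart.
The full set through 76° is {76°, 196°, 316°}.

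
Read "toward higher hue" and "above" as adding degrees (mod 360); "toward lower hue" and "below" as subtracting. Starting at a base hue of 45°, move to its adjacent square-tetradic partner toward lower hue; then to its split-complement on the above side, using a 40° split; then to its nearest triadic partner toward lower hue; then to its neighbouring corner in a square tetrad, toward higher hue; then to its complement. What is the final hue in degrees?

45 − 90 = -45 → -45 + 360 = 315°   (square ↓)
315 + 220 = 535 → 535 − 360 = 175°   (split-comp 40° ↑)
175 − 120 = 55°   (triadic ↓)
55 + 90 = 145°   (square ↑)
145 + 180 = 325°   (complement)

325°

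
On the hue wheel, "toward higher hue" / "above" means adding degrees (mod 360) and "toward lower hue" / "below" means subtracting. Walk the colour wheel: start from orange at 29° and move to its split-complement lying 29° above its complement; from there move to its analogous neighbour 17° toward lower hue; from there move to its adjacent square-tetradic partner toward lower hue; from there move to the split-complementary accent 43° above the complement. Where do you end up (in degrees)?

354°

29 + 209 = 238°   (split-comp 29° ↑)
238 − 17 = 221°   (analog 17° ↓)
221 − 90 = 131°   (square ↓)
131 + 223 = 354°   (split-comp 43° ↑)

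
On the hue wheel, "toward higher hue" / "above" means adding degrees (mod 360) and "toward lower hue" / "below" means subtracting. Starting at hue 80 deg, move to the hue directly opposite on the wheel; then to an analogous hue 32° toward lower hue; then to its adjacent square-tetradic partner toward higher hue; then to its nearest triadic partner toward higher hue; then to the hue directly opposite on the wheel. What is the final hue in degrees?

258°

+180° (complement): 80 + 180 = 260°
−32° (analog 32° ↓): 260 − 32 = 228°
+90° (square ↑): 228 + 90 = 318°
+120° (triadic ↑): 318 + 120 = 438 → 438 − 360 = 78°
+180° (complement): 78 + 180 = 258°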